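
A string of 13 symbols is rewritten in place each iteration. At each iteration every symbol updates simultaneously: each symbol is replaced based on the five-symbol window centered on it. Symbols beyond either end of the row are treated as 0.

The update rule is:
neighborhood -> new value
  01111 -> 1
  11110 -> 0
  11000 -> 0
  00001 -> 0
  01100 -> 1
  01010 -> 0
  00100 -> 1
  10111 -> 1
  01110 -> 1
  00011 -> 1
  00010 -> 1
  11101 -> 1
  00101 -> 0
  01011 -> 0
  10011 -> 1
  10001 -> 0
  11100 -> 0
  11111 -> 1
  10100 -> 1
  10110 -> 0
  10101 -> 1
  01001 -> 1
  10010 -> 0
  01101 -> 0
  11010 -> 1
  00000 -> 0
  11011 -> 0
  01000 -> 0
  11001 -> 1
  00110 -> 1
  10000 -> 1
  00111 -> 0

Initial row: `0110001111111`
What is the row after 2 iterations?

0101000110001

iteration 1: 1110010111100
iteration 2: 0101000110001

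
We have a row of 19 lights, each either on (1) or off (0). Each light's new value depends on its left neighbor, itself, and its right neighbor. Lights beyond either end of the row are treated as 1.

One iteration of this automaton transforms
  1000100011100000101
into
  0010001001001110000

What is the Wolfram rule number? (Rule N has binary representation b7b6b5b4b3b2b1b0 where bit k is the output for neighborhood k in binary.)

position 9: 111 → 1  (bit 7 = 1)
position 0: 110 → 0  (bit 6 = 0)
position 17: 101 → 0  (bit 5 = 0)
position 1: 100 → 0  (bit 4 = 0)
position 8: 011 → 0  (bit 3 = 0)
position 4: 010 → 0  (bit 2 = 0)
position 3: 001 → 0  (bit 1 = 0)
position 2: 000 → 1  (bit 0 = 1)
bits b7..b0 = 10000001 = 129

129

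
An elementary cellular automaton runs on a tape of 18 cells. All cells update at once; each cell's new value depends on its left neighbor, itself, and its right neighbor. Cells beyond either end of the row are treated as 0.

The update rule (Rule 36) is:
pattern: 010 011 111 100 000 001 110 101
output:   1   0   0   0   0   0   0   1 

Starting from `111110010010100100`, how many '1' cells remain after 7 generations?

2

000000010011100100
000000010000000100
000000010000000100  (fixed point — unchanged through generation 7)
count of 1: 2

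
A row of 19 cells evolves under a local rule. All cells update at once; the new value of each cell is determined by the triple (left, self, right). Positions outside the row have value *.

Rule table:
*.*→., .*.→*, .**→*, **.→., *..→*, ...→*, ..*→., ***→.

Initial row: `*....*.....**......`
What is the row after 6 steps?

.*...*.....*.*.....

.***.*****.*.*****.
.*...*.....*.*.....
.***.*****.*.*****.  (repeats step 1; period 2)
step 6: .*...*.....*.*.....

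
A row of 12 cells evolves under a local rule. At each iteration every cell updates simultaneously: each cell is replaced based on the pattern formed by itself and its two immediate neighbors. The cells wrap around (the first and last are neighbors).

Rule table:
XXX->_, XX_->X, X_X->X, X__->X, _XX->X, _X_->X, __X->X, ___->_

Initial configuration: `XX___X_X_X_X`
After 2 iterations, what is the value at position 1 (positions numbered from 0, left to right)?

X

_XX_XXXXXXXX
XXXXX______X
position 1 holds X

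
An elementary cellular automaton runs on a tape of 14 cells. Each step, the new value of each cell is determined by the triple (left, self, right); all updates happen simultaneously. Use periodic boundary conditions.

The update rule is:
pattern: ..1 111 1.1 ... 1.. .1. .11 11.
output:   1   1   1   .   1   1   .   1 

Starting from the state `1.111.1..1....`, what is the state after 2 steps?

111.111111111.

11.11111111..1
111.111111111.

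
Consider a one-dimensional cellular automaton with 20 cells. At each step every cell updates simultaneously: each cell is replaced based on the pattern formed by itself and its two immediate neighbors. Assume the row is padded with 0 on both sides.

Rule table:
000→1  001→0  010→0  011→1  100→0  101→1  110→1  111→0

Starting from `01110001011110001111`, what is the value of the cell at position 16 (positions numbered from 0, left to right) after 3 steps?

0

01010100110010101001
00101000110001010000
10010010110100100111
position 16 holds 0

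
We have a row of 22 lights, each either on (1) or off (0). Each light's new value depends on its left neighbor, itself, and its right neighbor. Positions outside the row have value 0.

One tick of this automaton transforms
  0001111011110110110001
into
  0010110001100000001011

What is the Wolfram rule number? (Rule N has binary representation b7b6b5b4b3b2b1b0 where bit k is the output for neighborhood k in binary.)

150

position 4: 111 → 1  (bit 7 = 1)
position 6: 110 → 0  (bit 6 = 0)
position 7: 101 → 0  (bit 5 = 0)
position 18: 100 → 1  (bit 4 = 1)
position 3: 011 → 0  (bit 3 = 0)
position 21: 010 → 1  (bit 2 = 1)
position 2: 001 → 1  (bit 1 = 1)
position 0: 000 → 0  (bit 0 = 0)
bits b7..b0 = 10010110 = 150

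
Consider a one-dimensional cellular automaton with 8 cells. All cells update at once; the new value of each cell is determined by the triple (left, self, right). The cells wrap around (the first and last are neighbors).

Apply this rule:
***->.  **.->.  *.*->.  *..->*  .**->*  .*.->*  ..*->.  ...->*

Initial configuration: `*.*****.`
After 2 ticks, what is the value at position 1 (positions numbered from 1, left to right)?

*.*.....
*.*****.
position 1 holds *

*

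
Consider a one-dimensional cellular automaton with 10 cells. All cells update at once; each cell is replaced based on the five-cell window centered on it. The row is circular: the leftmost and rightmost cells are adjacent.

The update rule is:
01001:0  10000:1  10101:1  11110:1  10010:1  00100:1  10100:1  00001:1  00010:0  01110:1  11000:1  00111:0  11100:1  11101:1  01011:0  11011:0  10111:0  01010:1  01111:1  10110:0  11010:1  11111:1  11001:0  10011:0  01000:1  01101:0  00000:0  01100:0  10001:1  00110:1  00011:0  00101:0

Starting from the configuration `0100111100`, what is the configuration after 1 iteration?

0100011111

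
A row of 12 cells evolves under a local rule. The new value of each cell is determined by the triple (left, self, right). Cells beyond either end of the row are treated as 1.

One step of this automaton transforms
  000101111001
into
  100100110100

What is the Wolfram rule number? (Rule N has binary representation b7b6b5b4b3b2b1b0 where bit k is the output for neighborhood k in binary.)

position 6: 111 → 1  (bit 7 = 1)
position 8: 110 → 0  (bit 6 = 0)
position 4: 101 → 0  (bit 5 = 0)
position 0: 100 → 1  (bit 4 = 1)
position 5: 011 → 0  (bit 3 = 0)
position 3: 010 → 1  (bit 2 = 1)
position 2: 001 → 0  (bit 1 = 0)
position 1: 000 → 0  (bit 0 = 0)
bits b7..b0 = 10010100 = 148

148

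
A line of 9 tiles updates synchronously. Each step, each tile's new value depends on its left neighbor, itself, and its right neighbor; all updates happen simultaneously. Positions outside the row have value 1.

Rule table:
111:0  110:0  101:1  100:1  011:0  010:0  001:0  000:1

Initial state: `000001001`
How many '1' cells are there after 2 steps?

2

step 1: 111100100
step 2: 000010010
count of 1: 2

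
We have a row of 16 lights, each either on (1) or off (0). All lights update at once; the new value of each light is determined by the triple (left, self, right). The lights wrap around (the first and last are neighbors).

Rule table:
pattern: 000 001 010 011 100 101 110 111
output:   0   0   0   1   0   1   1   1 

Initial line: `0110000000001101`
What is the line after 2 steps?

1110000000001110
1110000000001111

1110000000001111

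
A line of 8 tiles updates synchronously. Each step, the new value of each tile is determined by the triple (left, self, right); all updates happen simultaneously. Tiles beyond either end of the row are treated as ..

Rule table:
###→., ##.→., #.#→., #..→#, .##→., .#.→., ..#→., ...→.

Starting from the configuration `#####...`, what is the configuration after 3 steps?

.....#..
......#.
.......#

.......#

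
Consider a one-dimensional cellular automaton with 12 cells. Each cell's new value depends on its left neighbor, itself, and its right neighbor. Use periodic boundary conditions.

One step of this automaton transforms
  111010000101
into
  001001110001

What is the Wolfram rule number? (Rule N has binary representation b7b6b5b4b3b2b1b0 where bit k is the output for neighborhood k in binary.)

position 0: 111 → 0  (bit 7 = 0)
position 2: 110 → 1  (bit 6 = 1)
position 3: 101 → 0  (bit 5 = 0)
position 5: 100 → 1  (bit 4 = 1)
position 11: 011 → 1  (bit 3 = 1)
position 4: 010 → 0  (bit 2 = 0)
position 8: 001 → 0  (bit 1 = 0)
position 6: 000 → 1  (bit 0 = 1)
bits b7..b0 = 01011001 = 89

89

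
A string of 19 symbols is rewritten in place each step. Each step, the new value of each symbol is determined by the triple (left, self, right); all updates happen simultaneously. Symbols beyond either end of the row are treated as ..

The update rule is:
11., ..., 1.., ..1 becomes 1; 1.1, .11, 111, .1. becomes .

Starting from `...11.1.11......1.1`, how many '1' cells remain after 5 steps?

111.1....1111111...
..1..1111......1111
11.11...1111111...1
.1..1111......1111.
1.11...1111111...11
count of 1: 12

12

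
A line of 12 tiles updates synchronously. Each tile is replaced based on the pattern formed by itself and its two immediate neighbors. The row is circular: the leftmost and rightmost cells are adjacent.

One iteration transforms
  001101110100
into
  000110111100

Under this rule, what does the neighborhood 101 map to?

1

At position 4 the neighborhood is 101; the next row has 1 there.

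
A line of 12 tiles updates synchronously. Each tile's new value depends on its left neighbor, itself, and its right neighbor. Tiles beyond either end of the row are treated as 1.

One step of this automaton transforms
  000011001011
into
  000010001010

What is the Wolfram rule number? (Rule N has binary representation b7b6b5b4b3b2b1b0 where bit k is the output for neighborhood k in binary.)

position 11: 111 → 0  (bit 7 = 0)
position 5: 110 → 0  (bit 6 = 0)
position 9: 101 → 0  (bit 5 = 0)
position 0: 100 → 0  (bit 4 = 0)
position 4: 011 → 1  (bit 3 = 1)
position 8: 010 → 1  (bit 2 = 1)
position 3: 001 → 0  (bit 1 = 0)
position 1: 000 → 0  (bit 0 = 0)
bits b7..b0 = 00001100 = 12

12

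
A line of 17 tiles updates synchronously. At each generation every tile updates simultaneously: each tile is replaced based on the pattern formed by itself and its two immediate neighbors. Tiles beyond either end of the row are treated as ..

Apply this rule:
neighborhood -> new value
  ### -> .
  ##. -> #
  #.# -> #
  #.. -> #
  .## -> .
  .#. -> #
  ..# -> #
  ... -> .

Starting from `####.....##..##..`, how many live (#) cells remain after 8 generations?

12

...##...#.###.##.
..#.##.###..##.##
.###.##..###.##.#
#..##.###..##.###
###.##..###.##..#
..##.###..##.####
.#.##..###.##...#
###.###..##.##.##
count of #: 12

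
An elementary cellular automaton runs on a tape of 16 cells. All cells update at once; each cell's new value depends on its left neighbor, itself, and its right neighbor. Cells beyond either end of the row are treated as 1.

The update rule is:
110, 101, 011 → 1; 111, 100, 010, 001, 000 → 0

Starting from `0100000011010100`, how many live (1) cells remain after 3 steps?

step 1: 1000000011101000
step 2: 1000000010110000
step 3: 1000000001110000
count of 1: 4

4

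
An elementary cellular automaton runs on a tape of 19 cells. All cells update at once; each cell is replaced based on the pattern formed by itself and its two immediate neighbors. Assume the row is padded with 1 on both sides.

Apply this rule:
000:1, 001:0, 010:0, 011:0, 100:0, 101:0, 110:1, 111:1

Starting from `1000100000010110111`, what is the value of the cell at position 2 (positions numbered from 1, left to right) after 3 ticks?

tick 1: 1010001111000010011
tick 2: 1000100111011000001
tick 3: 1010000011001011100
position 2 holds 0

0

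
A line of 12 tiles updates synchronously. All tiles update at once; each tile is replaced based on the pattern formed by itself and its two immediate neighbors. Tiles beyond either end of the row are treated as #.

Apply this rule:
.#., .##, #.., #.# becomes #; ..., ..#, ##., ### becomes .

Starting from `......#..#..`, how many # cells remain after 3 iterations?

8

iteration 1: #.....##.##.
iteration 2: .#....#.##.#
iteration 3: ###...###.##
count of #: 8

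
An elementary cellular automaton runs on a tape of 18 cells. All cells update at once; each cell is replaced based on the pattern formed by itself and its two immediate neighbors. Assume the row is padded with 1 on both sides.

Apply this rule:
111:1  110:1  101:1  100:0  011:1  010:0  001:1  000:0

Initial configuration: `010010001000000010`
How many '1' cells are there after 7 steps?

100100010000000101
101000100000001011
110001000000010111
110010000000101111
110100000001011111
111000000010111111
111000000101111111
count of 1: 11

11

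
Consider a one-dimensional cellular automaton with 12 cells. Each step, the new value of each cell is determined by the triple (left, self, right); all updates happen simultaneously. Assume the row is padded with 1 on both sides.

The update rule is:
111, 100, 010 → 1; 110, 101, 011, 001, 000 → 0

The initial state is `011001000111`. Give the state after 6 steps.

000101100011
100100010001
010110011000
010001000100
011001100110
000100010000

000100010000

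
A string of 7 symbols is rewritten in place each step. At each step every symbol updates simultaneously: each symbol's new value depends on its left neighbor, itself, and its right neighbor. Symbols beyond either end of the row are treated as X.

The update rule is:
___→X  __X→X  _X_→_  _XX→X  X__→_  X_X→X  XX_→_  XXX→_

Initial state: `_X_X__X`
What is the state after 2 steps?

_X__XX_

step 1: X_X__XX
step 2: _X__XX_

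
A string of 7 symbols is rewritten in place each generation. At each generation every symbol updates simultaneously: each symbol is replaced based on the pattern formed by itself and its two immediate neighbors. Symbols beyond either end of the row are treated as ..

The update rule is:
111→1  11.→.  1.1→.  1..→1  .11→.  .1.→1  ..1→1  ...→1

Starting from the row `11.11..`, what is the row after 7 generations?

.....11
11111..
.111.11
1.1....
1.11111
1..111.
111.1.1

111.1.1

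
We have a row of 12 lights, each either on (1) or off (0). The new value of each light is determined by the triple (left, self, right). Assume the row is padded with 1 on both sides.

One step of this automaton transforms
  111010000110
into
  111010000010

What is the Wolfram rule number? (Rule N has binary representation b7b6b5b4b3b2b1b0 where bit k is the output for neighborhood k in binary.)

position 0: 111 → 1  (bit 7 = 1)
position 2: 110 → 1  (bit 6 = 1)
position 3: 101 → 0  (bit 5 = 0)
position 5: 100 → 0  (bit 4 = 0)
position 9: 011 → 0  (bit 3 = 0)
position 4: 010 → 1  (bit 2 = 1)
position 8: 001 → 0  (bit 1 = 0)
position 6: 000 → 0  (bit 0 = 0)
bits b7..b0 = 11000100 = 196

196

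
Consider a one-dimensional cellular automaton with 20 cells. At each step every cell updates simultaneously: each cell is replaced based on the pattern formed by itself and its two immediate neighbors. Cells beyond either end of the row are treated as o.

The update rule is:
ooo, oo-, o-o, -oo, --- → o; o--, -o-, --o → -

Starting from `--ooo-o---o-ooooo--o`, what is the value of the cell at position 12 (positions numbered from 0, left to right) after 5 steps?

o

--oooo--o--oooooo--o
--oooo-----oooooo--o
--oooo-ooo-oooooo--o
--ooooooooooooooo--o
--ooooooooooooooo--o
position 12 holds o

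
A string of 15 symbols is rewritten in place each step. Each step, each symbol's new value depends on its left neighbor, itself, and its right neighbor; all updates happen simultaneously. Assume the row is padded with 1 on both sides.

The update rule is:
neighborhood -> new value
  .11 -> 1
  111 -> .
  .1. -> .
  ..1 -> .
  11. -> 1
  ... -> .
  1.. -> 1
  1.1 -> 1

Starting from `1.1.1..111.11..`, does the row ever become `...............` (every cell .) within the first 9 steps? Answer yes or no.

no

step 1: 11.1.1.1.11111.
step 2: .11.1.1.11...11
step 3: 1111.1.1111..1.
step 4: ...11.11..11..1
step 5: 1..111111.111.1
step 6: 11.1....111.111
step 7: .11.1...1.111..
step 8: 1111.1...11.11.
step 9: ...11.1..111111
step 9 is ...11.1..111111, still not uniform .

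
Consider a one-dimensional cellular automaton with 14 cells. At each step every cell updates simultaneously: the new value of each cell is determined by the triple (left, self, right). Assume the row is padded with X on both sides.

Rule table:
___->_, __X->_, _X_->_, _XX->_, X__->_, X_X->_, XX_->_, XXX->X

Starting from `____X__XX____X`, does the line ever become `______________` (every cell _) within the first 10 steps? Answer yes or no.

yes

______________
all cells are _ at step 1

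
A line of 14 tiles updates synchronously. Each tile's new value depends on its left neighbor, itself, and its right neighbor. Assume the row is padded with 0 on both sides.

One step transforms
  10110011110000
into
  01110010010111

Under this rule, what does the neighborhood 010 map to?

At position 0 the neighborhood is 010; the next row has 0 there.

0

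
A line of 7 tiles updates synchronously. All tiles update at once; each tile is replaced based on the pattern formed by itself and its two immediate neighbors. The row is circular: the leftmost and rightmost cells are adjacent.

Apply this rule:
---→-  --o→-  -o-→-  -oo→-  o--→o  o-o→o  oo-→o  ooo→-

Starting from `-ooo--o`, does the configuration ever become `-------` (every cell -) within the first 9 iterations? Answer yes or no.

no

o--oo--
-o--oo-
--o--oo
o--o--o
oo--o--
-oo--o-
--oo--o
o--oo--  (repeats iteration 1; period 7)
iteration 9: -o--oo-
iteration 9 is -o--oo-, still not uniform -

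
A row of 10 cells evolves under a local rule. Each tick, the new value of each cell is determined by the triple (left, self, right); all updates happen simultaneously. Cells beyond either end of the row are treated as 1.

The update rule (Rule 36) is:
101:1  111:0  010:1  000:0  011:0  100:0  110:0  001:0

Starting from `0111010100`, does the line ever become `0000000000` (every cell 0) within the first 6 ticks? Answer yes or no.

1000111100
0000000000
all cells are 0 at tick 2

yes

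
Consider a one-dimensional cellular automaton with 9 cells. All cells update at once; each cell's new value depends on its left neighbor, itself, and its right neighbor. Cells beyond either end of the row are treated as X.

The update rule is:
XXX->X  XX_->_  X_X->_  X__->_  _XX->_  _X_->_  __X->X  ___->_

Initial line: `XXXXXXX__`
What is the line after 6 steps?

X__X__X__

step 1: XXXXXX__X
step 2: XXXXX__X_
step 3: XXXX__X__
step 4: XXX__X__X
step 5: XX__X__X_
step 6: X__X__X__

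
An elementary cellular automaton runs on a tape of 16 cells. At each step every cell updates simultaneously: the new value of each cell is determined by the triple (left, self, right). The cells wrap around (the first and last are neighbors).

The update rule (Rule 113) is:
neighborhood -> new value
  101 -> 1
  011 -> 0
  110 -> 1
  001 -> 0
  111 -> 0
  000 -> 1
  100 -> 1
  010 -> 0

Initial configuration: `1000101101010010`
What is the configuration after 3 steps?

0101100101101010

step 1: 0110010110101001
step 2: 1011001011010100
step 3: 0101100101101010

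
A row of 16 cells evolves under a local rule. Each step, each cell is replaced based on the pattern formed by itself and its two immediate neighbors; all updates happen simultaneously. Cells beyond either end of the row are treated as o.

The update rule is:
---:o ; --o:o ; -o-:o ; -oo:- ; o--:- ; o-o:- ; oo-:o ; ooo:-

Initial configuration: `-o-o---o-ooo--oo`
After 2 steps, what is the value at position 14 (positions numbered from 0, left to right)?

-

-o-o-ooo---o-o--
-o-o---o-ooo-o-o
position 14 holds -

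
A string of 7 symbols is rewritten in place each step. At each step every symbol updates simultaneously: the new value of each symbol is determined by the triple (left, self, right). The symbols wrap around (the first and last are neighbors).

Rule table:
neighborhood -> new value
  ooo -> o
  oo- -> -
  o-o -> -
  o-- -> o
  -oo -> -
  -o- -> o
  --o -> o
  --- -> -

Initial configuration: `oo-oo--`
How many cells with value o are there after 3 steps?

-----oo
o---o--
oo-oooo
count of o: 6

6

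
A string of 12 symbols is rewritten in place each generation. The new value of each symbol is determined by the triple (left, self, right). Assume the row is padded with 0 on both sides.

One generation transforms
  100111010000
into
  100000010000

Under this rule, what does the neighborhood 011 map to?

0

At position 3 the neighborhood is 011; the next row has 0 there.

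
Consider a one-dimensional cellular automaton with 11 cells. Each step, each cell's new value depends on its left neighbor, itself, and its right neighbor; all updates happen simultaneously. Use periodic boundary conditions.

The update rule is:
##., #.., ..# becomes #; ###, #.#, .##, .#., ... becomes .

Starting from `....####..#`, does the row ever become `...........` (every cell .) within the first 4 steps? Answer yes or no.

no

#..#...###.
.##.#.#..#.
#.#....##.#
#..#..#.#..
step 4 is #..#..#.#.., still not uniform .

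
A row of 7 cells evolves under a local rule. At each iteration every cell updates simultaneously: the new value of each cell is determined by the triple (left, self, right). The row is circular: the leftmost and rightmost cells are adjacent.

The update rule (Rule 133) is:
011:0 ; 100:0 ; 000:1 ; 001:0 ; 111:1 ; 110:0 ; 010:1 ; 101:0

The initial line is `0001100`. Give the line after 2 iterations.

1001100

iteration 1: 1100001
iteration 2: 1001100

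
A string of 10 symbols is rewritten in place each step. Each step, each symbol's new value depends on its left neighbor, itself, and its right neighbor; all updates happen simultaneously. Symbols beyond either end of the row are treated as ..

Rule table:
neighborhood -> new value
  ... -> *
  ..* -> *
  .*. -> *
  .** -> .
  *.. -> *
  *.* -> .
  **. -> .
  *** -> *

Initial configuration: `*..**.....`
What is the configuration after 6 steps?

***..*****
.*.**.***.
**.....*.*
..******.*
**.****..*
....**.***

....**.***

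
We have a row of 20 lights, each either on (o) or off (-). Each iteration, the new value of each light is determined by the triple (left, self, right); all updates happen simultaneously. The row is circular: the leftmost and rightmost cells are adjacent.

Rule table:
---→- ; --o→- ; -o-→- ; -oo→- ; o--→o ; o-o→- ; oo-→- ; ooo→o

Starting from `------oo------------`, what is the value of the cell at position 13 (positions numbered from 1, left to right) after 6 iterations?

-

--------o-----------
---------o----------
----------o---------
-----------o--------
------------o-------
-------------o------
position 13 holds -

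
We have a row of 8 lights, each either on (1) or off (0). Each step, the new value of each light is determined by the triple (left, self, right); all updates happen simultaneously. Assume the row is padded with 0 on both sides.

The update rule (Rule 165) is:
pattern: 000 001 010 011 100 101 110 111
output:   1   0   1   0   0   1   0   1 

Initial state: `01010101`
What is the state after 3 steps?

10011100

01111111
00111110
10011100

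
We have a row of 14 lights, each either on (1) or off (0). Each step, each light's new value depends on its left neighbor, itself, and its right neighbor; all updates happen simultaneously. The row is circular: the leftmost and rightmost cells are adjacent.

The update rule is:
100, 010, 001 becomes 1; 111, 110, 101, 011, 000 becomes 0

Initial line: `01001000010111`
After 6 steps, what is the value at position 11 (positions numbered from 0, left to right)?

step 1: 01111100110000
step 2: 10000011001000
step 3: 11000100111101
step 4: 00101111000000
step 5: 01100000100000
step 6: 10010001110000
position 11 holds 0

0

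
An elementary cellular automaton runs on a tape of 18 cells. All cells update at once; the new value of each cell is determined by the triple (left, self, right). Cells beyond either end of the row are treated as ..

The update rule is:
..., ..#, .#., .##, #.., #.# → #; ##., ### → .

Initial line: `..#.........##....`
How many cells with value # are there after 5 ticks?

17

#############.####
#............##...
##############.###
#.............##..
###############.##
count of #: 17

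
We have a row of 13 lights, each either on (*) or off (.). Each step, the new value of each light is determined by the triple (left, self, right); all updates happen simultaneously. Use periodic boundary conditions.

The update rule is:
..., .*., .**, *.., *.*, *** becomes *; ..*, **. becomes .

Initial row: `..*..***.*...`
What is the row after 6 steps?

**.******.**.

*.**.**.*****
.**.**.******
**.**.******.
*.**.******.*
.**.******.**
**.******.**.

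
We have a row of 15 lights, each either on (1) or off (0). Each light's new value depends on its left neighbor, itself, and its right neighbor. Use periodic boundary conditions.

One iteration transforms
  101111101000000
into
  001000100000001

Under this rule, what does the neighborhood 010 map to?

At position 0 the neighborhood is 010; the next row has 0 there.

0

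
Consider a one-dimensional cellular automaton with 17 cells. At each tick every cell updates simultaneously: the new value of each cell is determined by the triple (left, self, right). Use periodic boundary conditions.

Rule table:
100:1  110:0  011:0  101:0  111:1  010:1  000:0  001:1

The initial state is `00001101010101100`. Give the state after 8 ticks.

11110111010111011

00010001010100010
00111011010110111
11010000010000010
00011000111000110
00100101010101001
11111101010101111
11111001010100111
11110111010111011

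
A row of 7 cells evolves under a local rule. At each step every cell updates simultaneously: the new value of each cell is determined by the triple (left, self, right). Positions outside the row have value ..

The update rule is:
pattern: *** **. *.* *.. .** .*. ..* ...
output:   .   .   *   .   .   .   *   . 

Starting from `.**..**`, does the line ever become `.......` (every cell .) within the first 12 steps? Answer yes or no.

*...*..
...*...
..*....
.*.....
*......
.......
all cells are . at step 6

yes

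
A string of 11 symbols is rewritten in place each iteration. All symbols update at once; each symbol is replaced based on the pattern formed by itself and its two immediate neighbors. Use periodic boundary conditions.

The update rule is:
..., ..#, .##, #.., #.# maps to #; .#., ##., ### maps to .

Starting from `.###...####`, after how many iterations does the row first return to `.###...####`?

##..####...
#.###...###
.##..####..
##.###...##
..##..####.
###.###...#
...##..####
####.###...
#...##..###
.####.###..
##...##..##
..####.###.
###...##..#
...####.###
####...##..
#...####.##
.####...##.
##...####.#
..####...##
###...####.
#..####...#
.###...####

22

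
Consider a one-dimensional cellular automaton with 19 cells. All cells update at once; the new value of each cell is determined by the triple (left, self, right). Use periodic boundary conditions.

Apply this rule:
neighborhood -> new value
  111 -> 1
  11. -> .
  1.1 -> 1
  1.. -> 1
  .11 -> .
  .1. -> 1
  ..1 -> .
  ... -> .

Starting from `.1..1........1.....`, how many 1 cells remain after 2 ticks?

3

.11.11.......11....
...1..1........1...
count of 1: 3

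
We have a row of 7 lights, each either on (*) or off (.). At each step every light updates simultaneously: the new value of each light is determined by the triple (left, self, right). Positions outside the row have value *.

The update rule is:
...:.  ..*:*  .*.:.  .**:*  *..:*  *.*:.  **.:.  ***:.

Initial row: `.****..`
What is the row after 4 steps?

..**.**

step 1: .*...**
step 2: ..*.**.
step 3: **..*..
step 4: ..**.**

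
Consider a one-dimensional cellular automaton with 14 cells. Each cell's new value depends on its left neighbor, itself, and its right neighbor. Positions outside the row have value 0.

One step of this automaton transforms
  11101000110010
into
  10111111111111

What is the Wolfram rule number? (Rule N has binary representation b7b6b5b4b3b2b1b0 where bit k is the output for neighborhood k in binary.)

position 1: 111 → 0  (bit 7 = 0)
position 2: 110 → 1  (bit 6 = 1)
position 3: 101 → 1  (bit 5 = 1)
position 5: 100 → 1  (bit 4 = 1)
position 0: 011 → 1  (bit 3 = 1)
position 4: 010 → 1  (bit 2 = 1)
position 7: 001 → 1  (bit 1 = 1)
position 6: 000 → 1  (bit 0 = 1)
bits b7..b0 = 01111111 = 127

127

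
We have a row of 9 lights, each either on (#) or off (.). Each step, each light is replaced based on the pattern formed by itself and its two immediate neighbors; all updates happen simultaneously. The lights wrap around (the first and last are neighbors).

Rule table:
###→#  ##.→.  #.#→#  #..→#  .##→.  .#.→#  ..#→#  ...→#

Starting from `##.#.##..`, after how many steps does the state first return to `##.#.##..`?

..###..##
##.#.##..

2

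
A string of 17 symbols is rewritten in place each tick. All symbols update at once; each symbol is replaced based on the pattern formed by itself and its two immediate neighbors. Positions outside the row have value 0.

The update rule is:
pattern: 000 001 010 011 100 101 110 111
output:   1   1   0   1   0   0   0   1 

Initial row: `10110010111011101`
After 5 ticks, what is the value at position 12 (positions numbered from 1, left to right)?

tick 1: 00100100110011000
tick 2: 11001001100110011
tick 3: 10010011001100110
tick 4: 00100110011001100
tick 5: 11001100110011001
position 12 holds 0

0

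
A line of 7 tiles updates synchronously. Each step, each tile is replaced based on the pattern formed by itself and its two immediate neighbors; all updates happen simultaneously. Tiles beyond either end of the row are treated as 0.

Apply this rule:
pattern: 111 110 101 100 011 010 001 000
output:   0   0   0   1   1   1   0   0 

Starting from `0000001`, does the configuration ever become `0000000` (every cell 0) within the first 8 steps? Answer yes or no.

step 1: 0000001  (fixed point — unchanged through step 8)
step 8 is 0000001, still not uniform 0

no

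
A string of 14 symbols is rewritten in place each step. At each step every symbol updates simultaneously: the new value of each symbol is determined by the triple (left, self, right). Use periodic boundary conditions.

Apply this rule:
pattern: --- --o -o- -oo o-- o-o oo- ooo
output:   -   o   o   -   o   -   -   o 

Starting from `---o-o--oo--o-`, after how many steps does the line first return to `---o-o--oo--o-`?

--oo-ooo--oooo
oo----o-oo-oo-
--o--oo-------
-oooo--o------
o-oo-oooo-----
o-----oo-o---o
-o---o---oo-o-
ooo-ooo-o---oo
oo---o--oo-o-o
o-o-oooo---o--
o-o--oo-o-oooo
--ooo---o--ooo
oo-o-o-oooo-o-
---o-o--oo--o-

14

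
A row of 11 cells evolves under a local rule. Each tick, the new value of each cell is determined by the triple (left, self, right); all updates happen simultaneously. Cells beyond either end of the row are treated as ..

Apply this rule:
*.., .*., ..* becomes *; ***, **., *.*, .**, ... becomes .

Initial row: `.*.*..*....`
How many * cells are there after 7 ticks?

3

tick 1: **.*****...
tick 2: ........*..
tick 3: .......***.
tick 4: ......*...*
tick 5: .....***.**
tick 6: ....*......
tick 7: ...***.....
count of *: 3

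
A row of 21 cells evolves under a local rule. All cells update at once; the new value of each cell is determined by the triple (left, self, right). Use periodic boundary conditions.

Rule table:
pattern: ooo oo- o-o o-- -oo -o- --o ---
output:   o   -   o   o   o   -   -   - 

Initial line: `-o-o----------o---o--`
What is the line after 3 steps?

--o-o----------o---o-
---o-o----------o---o
o---o-o----------o---

o---o-o----------o---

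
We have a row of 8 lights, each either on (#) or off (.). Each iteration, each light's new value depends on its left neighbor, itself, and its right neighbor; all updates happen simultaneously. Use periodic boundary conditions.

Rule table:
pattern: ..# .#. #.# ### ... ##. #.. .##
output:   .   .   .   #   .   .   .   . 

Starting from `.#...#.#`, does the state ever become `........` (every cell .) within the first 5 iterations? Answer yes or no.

yes

iteration 1: ........
all cells are . at iteration 1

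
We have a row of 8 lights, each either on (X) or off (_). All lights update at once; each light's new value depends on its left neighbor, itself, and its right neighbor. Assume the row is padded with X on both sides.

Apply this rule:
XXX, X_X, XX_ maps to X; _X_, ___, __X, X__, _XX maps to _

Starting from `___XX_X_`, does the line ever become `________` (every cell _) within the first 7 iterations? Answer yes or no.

yes

____XX_X
_____XX_
______XX
_______X
________
all cells are _ at iteration 5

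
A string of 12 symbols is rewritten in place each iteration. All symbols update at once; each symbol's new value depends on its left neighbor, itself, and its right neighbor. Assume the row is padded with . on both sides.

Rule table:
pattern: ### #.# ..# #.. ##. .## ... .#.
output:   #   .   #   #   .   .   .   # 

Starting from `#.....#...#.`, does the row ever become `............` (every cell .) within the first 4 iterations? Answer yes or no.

no

##...###.###
..#.#.#...#.
.##.#.##.###
#...#.....#.
iteration 4 is #...#.....#., still not uniform .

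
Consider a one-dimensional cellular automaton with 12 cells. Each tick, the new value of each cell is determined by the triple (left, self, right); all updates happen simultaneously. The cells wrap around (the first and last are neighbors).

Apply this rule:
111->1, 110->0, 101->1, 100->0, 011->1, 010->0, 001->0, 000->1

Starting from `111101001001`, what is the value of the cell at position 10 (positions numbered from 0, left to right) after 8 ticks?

tick 1: 111010000001
tick 2: 110100111101
tick 3: 101000111011
tick 4: 010010110111
tick 5: 100001101110
tick 6: 001101011101
tick 7: 001010111010
tick 8: 100101110100
position 10 holds 0

0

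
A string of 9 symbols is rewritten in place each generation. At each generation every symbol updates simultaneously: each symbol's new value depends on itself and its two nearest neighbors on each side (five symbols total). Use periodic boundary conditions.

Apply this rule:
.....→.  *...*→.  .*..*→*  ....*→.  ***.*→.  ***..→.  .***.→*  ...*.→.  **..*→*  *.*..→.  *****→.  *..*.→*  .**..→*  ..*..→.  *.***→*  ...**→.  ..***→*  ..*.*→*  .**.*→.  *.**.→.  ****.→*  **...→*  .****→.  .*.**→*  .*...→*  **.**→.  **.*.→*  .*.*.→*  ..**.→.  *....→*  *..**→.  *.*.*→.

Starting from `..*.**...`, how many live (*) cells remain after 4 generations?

5

..**.***.
.....**.*
**.....*.
.***...**
count of *: 5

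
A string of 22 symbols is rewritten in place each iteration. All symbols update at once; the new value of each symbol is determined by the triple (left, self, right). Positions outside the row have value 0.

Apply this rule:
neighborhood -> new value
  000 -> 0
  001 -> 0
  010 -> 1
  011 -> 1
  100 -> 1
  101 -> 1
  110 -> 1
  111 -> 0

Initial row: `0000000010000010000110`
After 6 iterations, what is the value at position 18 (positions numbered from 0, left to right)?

0

iteration 1: 0000000011000011000111
iteration 2: 0000000011100011100101
iteration 3: 0000000010110010110111
iteration 4: 0000000011111011111101
iteration 5: 0000000010001110000111
iteration 6: 0000000011001011000101
position 18 holds 0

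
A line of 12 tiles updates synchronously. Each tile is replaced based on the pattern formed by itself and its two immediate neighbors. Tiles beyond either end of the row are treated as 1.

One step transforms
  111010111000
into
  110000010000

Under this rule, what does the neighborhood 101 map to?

0

At position 3 the neighborhood is 101; the next row has 0 there.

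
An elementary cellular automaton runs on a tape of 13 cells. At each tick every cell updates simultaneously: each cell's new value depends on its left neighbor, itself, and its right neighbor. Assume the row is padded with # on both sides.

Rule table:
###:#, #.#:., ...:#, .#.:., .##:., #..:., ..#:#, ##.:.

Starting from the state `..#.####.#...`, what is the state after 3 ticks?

.#...##....##
...##...###.#
.##...##.#...

.##...##.#...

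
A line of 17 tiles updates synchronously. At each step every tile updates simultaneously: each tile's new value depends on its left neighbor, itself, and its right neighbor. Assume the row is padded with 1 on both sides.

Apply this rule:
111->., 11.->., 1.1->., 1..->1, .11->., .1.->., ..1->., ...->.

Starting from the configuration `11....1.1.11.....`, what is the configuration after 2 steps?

1..1.........1...

..1.........1....
1..1.........1...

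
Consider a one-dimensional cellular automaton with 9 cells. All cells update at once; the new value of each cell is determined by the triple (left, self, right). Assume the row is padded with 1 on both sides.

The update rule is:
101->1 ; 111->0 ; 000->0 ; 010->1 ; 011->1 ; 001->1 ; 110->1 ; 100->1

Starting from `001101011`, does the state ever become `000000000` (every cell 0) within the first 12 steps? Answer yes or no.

111111110
000000011
100000110
110001111
011011000
111111101
000000111
100001100
110011111
011110000
110011001
011111111
step 12 is 011111111, still not uniform 0

no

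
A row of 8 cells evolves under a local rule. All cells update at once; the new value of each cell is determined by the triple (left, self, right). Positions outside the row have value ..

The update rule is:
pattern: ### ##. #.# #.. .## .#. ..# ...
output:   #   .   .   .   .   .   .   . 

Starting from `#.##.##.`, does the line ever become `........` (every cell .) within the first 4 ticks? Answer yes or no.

yes

tick 1: ........
all cells are . at tick 1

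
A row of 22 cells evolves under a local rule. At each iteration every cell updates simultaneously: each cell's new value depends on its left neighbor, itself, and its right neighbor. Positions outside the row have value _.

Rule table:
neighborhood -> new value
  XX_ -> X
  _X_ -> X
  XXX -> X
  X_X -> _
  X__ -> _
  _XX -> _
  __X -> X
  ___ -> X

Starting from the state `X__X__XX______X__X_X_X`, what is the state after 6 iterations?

X__X_X_X_X_X__X__X_X_X

X_XX_X_X_XXXXXX_XX_X_X
X__X_X_X__XXXXX__X_X_X
X_XX_X_X_X_XXXX_XX_X_X
X__X_X_X_X__XXX__X_X_X
X_XX_X_X_X_X_XX_XX_X_X
X__X_X_X_X_X__X__X_X_X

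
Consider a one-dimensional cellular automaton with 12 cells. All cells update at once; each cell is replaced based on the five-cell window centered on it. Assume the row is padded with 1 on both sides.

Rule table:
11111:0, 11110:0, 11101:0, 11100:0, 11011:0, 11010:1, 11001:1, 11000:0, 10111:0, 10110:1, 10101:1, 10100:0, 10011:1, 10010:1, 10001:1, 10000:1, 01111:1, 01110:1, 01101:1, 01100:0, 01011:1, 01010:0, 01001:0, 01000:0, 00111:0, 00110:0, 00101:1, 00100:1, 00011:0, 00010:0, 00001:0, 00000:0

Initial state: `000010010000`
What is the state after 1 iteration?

010010110100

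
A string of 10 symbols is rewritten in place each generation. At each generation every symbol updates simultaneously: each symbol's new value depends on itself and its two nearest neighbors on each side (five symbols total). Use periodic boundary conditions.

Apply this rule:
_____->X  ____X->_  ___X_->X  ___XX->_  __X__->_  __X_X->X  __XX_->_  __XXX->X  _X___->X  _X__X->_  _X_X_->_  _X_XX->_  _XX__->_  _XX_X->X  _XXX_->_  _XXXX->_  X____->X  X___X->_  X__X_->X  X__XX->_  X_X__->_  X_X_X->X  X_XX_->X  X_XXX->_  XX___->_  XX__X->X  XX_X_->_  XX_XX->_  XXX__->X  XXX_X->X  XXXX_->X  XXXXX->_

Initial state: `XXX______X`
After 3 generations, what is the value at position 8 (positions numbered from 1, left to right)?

_XX_XXX__X
_XX___XXXX
_X____X_XX
position 8 holds _

_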